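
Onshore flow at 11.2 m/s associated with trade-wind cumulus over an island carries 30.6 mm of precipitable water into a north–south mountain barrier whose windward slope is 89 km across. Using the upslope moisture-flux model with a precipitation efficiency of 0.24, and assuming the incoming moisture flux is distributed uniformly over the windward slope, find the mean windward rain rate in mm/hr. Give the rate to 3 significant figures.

Incoming column moisture flux per unit ridge length: F = V × PW = 11.2 × 30.6 = 342.72 mm·m/s.
Spread over the 89 km slope with efficiency ε = 0.24: R = ε·F/W = 0.24 × 342.72 / 89000 m = 9.242e-04 mm/s.
R = 9.242e-04 × 3600 = 3.33 mm/hr.

R ≈ 3.33 mm/hr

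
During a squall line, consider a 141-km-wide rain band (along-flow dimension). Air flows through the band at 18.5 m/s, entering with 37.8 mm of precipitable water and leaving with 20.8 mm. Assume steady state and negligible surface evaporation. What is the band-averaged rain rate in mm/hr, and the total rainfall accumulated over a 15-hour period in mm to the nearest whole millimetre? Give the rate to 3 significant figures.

R ≈ 8.03 mm/hr; total ≈ 120 mm

Column moisture flux per unit crosswind length is F = V × PW.
Inflow: F_in = 18.5 × 37.8 = 699.3 mm·m/s
Outflow: F_out = 18.5 × 20.8 = 384.8 mm·m/s
Steady-state rate R = (F_in − F_out)/L = (699.3 − 384.8) / 141000 m = 2.230e-03 mm/s.
R = 2.230e-03 × 3600 = 8.03 mm/hr.
Over 15 h: total = 8.03 × 15 = 120.45 ≈ 120 mm.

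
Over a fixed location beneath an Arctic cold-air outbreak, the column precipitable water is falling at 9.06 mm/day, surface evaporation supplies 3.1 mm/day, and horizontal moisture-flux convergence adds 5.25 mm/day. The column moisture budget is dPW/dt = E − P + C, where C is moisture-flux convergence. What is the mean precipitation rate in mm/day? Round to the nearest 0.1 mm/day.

dPW/dt = -9.06 mm/day.
P = E + C − dPW/dt = 3.1 + (5.25) − (-9.06) = 17.4 mm/day.

P ≈ 17.4 mm/day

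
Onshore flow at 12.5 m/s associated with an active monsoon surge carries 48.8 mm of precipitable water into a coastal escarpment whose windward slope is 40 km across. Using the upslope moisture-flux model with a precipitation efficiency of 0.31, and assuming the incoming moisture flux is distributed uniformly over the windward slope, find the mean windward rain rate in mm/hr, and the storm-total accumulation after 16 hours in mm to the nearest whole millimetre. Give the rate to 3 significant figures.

Incoming column moisture flux per unit ridge length: F = V × PW = 12.5 × 48.8 = 610 mm·m/s.
Spread over the 40 km slope with efficiency ε = 0.31: R = ε·F/W = 0.31 × 610 / 40000 m = 4.727e-03 mm/s.
R = 4.727e-03 × 3600 = 17.0 mm/hr.
Over 16 h: total = 17.0 × 16 = 272 mm.

R ≈ 17.0 mm/hr; total ≈ 272 mm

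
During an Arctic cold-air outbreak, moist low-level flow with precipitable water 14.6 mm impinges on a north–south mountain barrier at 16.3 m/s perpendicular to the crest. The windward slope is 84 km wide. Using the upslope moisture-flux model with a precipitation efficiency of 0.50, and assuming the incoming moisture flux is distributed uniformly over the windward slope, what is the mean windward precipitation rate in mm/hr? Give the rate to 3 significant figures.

R ≈ 5.10 mm/hr

Incoming column moisture flux per unit ridge length: F = V × PW = 16.3 × 14.6 = 237.98 mm·m/s.
Spread over the 84 km slope with efficiency ε = 0.50: R = ε·F/W = 0.50 × 237.98 / 84000 m = 1.417e-03 mm/s.
R = 1.417e-03 × 3600 = 5.10 mm/hr.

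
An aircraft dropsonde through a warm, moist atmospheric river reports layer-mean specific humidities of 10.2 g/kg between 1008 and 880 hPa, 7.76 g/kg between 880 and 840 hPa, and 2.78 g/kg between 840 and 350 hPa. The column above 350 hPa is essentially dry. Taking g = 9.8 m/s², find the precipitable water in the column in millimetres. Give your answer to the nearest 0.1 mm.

PW ≈ 30.4 mm

Precipitable water is the column-integrated vapour mass per unit area: PW = (1/g) Σ q̄ Δp, with q in kg/kg and Δp in Pa (1 kg/m² of water = 1 mm).
Layer 1008–880 hPa: Δp = 128 hPa = 12800 Pa, q̄ = 0.0102 kg/kg → 0.0102 × 12800 / 9.8 = 13.32 mm
Layer 880–840 hPa: Δp = 40 hPa = 4000 Pa, q̄ = 0.00776 kg/kg → 0.00776 × 4000 / 9.8 = 3.17 mm
Layer 840–350 hPa: Δp = 490 hPa = 49000 Pa, q̄ = 0.00278 kg/kg → 0.00278 × 49000 / 9.8 = 13.90 mm
PW = 13.32 + 3.17 + 13.90 = 30.39 ≈ 30.4 mm.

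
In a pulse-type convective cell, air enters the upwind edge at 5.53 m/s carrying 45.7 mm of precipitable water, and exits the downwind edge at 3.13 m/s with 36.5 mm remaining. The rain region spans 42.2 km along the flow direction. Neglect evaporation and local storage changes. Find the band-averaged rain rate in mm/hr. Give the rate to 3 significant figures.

R ≈ 11.8 mm/hr

Column moisture flux per unit crosswind length is F = V × PW.
Inflow: F_in = 5.53 × 45.7 = 252.721 mm·m/s
Outflow: F_out = 3.13 × 36.5 = 114.245 mm·m/s
Steady-state rate R = (F_in − F_out)/L = (252.721 − 114.245) / 42200 m = 3.281e-03 mm/s.
R = 3.281e-03 × 3600 = 11.8 mm/hr.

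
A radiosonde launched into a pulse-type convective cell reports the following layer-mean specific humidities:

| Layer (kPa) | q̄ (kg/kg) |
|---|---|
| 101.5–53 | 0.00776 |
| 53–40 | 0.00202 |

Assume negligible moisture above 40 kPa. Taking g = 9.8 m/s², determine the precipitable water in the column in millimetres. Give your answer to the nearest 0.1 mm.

Precipitable water is the column-integrated vapour mass per unit area: PW = (1/g) Σ q̄ Δp, with q in kg/kg and Δp in Pa (1 kg/m² of water = 1 mm).
Layer 101.5–53 kPa: Δp = 485 hPa = 48500 Pa, q̄ = 0.00776 kg/kg → 0.00776 × 48500 / 9.8 = 38.40 mm
Layer 53–40 kPa: Δp = 130 hPa = 13000 Pa, q̄ = 0.00202 kg/kg → 0.00202 × 13000 / 9.8 = 2.68 mm
PW = 38.40 + 2.68 = 41.08 ≈ 41.1 mm.

PW ≈ 41.1 mm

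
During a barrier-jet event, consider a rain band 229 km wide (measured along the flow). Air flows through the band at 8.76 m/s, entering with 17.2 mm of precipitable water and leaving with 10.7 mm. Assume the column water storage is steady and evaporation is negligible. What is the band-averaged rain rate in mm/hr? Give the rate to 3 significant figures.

R ≈ 0.895 mm/hr

Column moisture flux per unit crosswind length is F = V × PW.
Inflow: F_in = 8.76 × 17.2 = 150.672 mm·m/s
Outflow: F_out = 8.76 × 10.7 = 93.732 mm·m/s
Steady-state rate R = (F_in − F_out)/L = (150.672 − 93.732) / 229000 m = 2.486e-04 mm/s.
R = 2.486e-04 × 3600 = 0.895 mm/hr.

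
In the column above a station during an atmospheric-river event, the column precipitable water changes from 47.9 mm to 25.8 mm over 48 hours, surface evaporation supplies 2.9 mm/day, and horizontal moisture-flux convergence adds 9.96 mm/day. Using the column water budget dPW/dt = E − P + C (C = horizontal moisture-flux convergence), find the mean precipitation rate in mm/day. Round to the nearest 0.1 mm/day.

dPW/dt = (25.8 − 47.9) mm / (48/24 day) = -11.050 mm/day.
P = E + C − dPW/dt = 2.9 + (9.96) − (-11.050) = 23.9 mm/day.

P ≈ 23.9 mm/day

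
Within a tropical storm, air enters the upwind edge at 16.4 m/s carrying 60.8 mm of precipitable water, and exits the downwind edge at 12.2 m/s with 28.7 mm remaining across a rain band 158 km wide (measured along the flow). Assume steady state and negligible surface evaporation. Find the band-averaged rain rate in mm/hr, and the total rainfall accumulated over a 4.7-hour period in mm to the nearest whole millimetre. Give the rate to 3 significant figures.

R ≈ 14.7 mm/hr; total ≈ 69 mm

Column moisture flux per unit crosswind length is F = V × PW.
Inflow: F_in = 16.4 × 60.8 = 997.12 mm·m/s
Outflow: F_out = 12.2 × 28.7 = 350.14 mm·m/s
Steady-state rate R = (F_in − F_out)/L = (997.12 − 350.14) / 158000 m = 4.095e-03 mm/s.
R = 4.095e-03 × 3600 = 14.7 mm/hr.
Over 4.7 h: total = 14.7 × 4.7 = 69.09 ≈ 69 mm.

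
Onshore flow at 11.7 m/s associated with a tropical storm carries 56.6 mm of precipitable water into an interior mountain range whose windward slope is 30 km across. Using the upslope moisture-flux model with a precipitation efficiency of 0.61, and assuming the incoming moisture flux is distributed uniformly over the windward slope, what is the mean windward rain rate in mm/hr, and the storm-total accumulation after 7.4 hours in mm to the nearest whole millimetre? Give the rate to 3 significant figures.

Incoming column moisture flux per unit ridge length: F = V × PW = 11.7 × 56.6 = 662.22 mm·m/s.
Spread over the 30 km slope with efficiency ε = 0.61: R = ε·F/W = 0.61 × 662.22 / 30000 m = 1.347e-02 mm/s.
R = 1.347e-02 × 3600 = 48.5 mm/hr.
Over 7.4 h: total = 48.5 × 7.4 = 358.9 ≈ 359 mm.

R ≈ 48.5 mm/hr; total ≈ 359 mm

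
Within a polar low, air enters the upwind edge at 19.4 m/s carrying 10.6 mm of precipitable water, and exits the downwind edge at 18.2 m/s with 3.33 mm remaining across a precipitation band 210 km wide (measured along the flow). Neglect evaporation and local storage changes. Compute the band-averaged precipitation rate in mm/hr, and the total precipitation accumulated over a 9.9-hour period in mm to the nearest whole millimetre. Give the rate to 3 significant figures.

Column moisture flux per unit crosswind length is F = V × PW.
Inflow: F_in = 19.4 × 10.6 = 205.64 mm·m/s
Outflow: F_out = 18.2 × 3.33 = 60.606 mm·m/s
Steady-state rate R = (F_in − F_out)/L = (205.64 − 60.606) / 210000 m = 6.906e-04 mm/s.
R = 6.906e-04 × 3600 = 2.49 mm/hr.
Over 9.9 h: total = 2.49 × 9.9 = 24.651 ≈ 25 mm.

R ≈ 2.49 mm/hr; total ≈ 25 mm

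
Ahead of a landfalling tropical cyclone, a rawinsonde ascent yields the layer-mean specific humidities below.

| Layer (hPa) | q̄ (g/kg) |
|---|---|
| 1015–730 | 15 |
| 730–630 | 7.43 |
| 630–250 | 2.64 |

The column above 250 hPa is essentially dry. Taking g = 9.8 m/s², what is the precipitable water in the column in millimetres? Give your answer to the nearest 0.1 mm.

PW ≈ 61.4 mm

Precipitable water is the column-integrated vapour mass per unit area: PW = (1/g) Σ q̄ Δp, with q in kg/kg and Δp in Pa (1 kg/m² of water = 1 mm).
Layer 1015–730 hPa: Δp = 285 hPa = 28500 Pa, q̄ = 0.015 kg/kg → 0.015 × 28500 / 9.8 = 43.62 mm
Layer 730–630 hPa: Δp = 100 hPa = 10000 Pa, q̄ = 0.00743 kg/kg → 0.00743 × 10000 / 9.8 = 7.58 mm
Layer 630–250 hPa: Δp = 380 hPa = 38000 Pa, q̄ = 0.00264 kg/kg → 0.00264 × 38000 / 9.8 = 10.24 mm
PW = 43.62 + 7.58 + 10.24 = 61.44 ≈ 61.4 mm.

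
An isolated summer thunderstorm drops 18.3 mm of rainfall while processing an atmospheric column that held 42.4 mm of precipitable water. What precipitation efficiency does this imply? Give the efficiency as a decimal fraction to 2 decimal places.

ε ≈ 0.43

ε = rainfall / PW = 18.3 / 42.4 = 0.43.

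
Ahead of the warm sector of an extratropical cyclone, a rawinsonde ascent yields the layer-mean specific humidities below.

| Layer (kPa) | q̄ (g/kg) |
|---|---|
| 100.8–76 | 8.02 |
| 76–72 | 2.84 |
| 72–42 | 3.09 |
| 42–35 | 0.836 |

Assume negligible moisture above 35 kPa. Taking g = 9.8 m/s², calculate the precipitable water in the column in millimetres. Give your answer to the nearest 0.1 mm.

PW ≈ 31.5 mm

Precipitable water is the column-integrated vapour mass per unit area: PW = (1/g) Σ q̄ Δp, with q in kg/kg and Δp in Pa (1 kg/m² of water = 1 mm).
Layer 100.8–76 kPa: Δp = 248 hPa = 24800 Pa, q̄ = 0.00802 kg/kg → 0.00802 × 24800 / 9.8 = 20.30 mm
Layer 76–72 kPa: Δp = 40 hPa = 4000 Pa, q̄ = 0.00284 kg/kg → 0.00284 × 4000 / 9.8 = 1.16 mm
Layer 72–42 kPa: Δp = 300 hPa = 30000 Pa, q̄ = 0.00309 kg/kg → 0.00309 × 30000 / 9.8 = 9.46 mm
Layer 42–35 kPa: Δp = 70 hPa = 7000 Pa, q̄ = 0.000836 kg/kg → 0.000836 × 7000 / 9.8 = 0.60 mm
PW = 20.30 + 1.16 + 9.46 + 0.60 = 31.52 ≈ 31.5 mm.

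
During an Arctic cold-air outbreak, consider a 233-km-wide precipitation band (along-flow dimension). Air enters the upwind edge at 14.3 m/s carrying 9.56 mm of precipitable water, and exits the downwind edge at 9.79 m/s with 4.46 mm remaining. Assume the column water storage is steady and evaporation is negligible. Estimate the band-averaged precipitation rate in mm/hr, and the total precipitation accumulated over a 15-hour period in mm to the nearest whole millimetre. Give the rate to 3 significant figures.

Column moisture flux per unit crosswind length is F = V × PW.
Inflow: F_in = 14.3 × 9.56 = 136.708 mm·m/s
Outflow: F_out = 9.79 × 4.46 = 43.6634 mm·m/s
Steady-state rate R = (F_in − F_out)/L = (136.708 − 43.6634) / 233000 m = 3.993e-04 mm/s.
R = 3.993e-04 × 3600 = 1.44 mm/hr.
Over 15 h: total = 1.44 × 15 = 21.6 ≈ 22 mm.

R ≈ 1.44 mm/hr; total ≈ 22 mm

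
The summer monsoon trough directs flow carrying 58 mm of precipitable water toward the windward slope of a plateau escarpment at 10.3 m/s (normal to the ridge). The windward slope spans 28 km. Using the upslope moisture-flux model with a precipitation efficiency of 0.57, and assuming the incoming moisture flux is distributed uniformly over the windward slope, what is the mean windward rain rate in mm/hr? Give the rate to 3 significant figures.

Incoming column moisture flux per unit ridge length: F = V × PW = 10.3 × 58 = 597.4 mm·m/s.
Spread over the 28 km slope with efficiency ε = 0.57: R = ε·F/W = 0.57 × 597.4 / 28000 m = 1.216e-02 mm/s.
R = 1.216e-02 × 3600 = 43.8 mm/hr.

R ≈ 43.8 mm/hr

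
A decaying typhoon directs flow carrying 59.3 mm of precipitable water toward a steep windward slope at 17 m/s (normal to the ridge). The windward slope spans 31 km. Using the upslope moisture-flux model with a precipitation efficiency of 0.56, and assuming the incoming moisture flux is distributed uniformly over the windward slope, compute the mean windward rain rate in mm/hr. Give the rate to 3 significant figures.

Incoming column moisture flux per unit ridge length: F = V × PW = 17 × 59.3 = 1008.1 mm·m/s.
Spread over the 31 km slope with efficiency ε = 0.56: R = ε·F/W = 0.56 × 1008.1 / 31000 m = 1.821e-02 mm/s.
R = 1.821e-02 × 3600 = 65.6 mm/hr.

R ≈ 65.6 mm/hr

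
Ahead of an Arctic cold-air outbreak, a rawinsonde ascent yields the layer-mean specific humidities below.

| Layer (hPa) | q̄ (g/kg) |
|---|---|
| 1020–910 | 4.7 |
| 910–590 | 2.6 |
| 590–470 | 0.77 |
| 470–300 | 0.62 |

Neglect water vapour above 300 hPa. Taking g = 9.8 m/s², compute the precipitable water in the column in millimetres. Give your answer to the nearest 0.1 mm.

Precipitable water is the column-integrated vapour mass per unit area: PW = (1/g) Σ q̄ Δp, with q in kg/kg and Δp in Pa (1 kg/m² of water = 1 mm).
Layer 1020–910 hPa: Δp = 110 hPa = 11000 Pa, q̄ = 0.0047 kg/kg → 0.0047 × 11000 / 9.8 = 5.28 mm
Layer 910–590 hPa: Δp = 320 hPa = 32000 Pa, q̄ = 0.0026 kg/kg → 0.0026 × 32000 / 9.8 = 8.49 mm
Layer 590–470 hPa: Δp = 120 hPa = 12000 Pa, q̄ = 0.00077 kg/kg → 0.00077 × 12000 / 9.8 = 0.94 mm
Layer 470–300 hPa: Δp = 170 hPa = 17000 Pa, q̄ = 0.00062 kg/kg → 0.00062 × 17000 / 9.8 = 1.08 mm
PW = 5.28 + 8.49 + 0.94 + 1.08 = 15.79 ≈ 15.8 mm.

PW ≈ 15.8 mm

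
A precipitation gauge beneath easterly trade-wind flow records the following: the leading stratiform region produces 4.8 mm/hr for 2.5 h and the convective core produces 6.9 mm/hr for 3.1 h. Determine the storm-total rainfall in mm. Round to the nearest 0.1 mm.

total ≈ 33.4 mm

Total = Σ Rᵢ Δtᵢ = 4.8 × 2.5 + 6.9 × 3.1
      = 12 + 21.39 = 33.4 mm.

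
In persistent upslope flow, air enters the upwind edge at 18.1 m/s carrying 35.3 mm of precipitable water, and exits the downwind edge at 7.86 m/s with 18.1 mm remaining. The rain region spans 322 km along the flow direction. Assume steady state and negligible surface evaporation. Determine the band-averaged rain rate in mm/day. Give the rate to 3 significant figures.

Column moisture flux per unit crosswind length is F = V × PW.
Inflow: F_in = 18.1 × 35.3 = 638.93 mm·m/s
Outflow: F_out = 7.86 × 18.1 = 142.266 mm·m/s
Steady-state rate R = (F_in − F_out)/L = (638.93 − 142.266) / 322000 m = 1.542e-03 mm/s.
R = 1.542e-03 × 3600 × 24 = 133 mm/day.

R ≈ 133 mm/day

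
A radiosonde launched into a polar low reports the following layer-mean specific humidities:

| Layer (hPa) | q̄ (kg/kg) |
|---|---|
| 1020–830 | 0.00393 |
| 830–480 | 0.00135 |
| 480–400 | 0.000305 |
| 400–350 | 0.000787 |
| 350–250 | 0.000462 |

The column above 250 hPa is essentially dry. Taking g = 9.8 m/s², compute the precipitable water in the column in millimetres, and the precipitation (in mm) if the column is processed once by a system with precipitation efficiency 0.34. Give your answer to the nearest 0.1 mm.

PW ≈ 13.6 mm; precipitation ≈ 4.6 mm

Precipitable water is the column-integrated vapour mass per unit area: PW = (1/g) Σ q̄ Δp, with q in kg/kg and Δp in Pa (1 kg/m² of water = 1 mm).
Layer 1020–830 hPa: Δp = 190 hPa = 19000 Pa, q̄ = 0.00393 kg/kg → 0.00393 × 19000 / 9.8 = 7.62 mm
Layer 830–480 hPa: Δp = 350 hPa = 35000 Pa, q̄ = 0.00135 kg/kg → 0.00135 × 35000 / 9.8 = 4.82 mm
Layer 480–400 hPa: Δp = 80 hPa = 8000 Pa, q̄ = 0.000305 kg/kg → 0.000305 × 8000 / 9.8 = 0.25 mm
Layer 400–350 hPa: Δp = 50 hPa = 5000 Pa, q̄ = 0.000787 kg/kg → 0.000787 × 5000 / 9.8 = 0.40 mm
Layer 350–250 hPa: Δp = 100 hPa = 10000 Pa, q̄ = 0.000462 kg/kg → 0.000462 × 10000 / 9.8 = 0.47 mm
PW = 7.62 + 4.82 + 0.25 + 0.40 + 0.47 = 13.56 ≈ 13.6 mm.
Precipitation = ε × PW = 0.34 × 13.6 = 4.6 mm.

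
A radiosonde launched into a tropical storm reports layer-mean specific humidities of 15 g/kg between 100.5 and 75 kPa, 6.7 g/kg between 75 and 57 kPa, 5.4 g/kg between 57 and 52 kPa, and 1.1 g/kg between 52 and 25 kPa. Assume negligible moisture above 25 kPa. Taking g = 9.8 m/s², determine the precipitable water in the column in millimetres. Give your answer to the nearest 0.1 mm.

Precipitable water is the column-integrated vapour mass per unit area: PW = (1/g) Σ q̄ Δp, with q in kg/kg and Δp in Pa (1 kg/m² of water = 1 mm).
Layer 100.5–75 kPa: Δp = 255 hPa = 25500 Pa, q̄ = 0.015 kg/kg → 0.015 × 25500 / 9.8 = 39.03 mm
Layer 75–57 kPa: Δp = 180 hPa = 18000 Pa, q̄ = 0.0067 kg/kg → 0.0067 × 18000 / 9.8 = 12.31 mm
Layer 57–52 kPa: Δp = 50 hPa = 5000 Pa, q̄ = 0.0054 kg/kg → 0.0054 × 5000 / 9.8 = 2.76 mm
Layer 52–25 kPa: Δp = 270 hPa = 27000 Pa, q̄ = 0.0011 kg/kg → 0.0011 × 27000 / 9.8 = 3.03 mm
PW = 39.03 + 12.31 + 2.76 + 3.03 = 57.13 ≈ 57.1 mm.

PW ≈ 57.1 mm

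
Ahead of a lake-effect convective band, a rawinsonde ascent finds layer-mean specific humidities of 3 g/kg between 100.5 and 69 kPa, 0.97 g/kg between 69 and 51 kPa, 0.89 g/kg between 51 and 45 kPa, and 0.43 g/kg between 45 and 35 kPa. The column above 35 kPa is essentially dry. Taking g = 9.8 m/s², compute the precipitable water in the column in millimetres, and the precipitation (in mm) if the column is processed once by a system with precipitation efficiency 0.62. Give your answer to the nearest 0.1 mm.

PW ≈ 12.4 mm; precipitation ≈ 7.7 mm

Precipitable water is the column-integrated vapour mass per unit area: PW = (1/g) Σ q̄ Δp, with q in kg/kg and Δp in Pa (1 kg/m² of water = 1 mm).
Layer 100.5–69 kPa: Δp = 315 hPa = 31500 Pa, q̄ = 0.003 kg/kg → 0.003 × 31500 / 9.8 = 9.64 mm
Layer 69–51 kPa: Δp = 180 hPa = 18000 Pa, q̄ = 0.00097 kg/kg → 0.00097 × 18000 / 9.8 = 1.78 mm
Layer 51–45 kPa: Δp = 60 hPa = 6000 Pa, q̄ = 0.00089 kg/kg → 0.00089 × 6000 / 9.8 = 0.54 mm
Layer 45–35 kPa: Δp = 100 hPa = 10000 Pa, q̄ = 0.00043 kg/kg → 0.00043 × 10000 / 9.8 = 0.44 mm
PW = 9.64 + 1.78 + 0.54 + 0.44 = 12.40 ≈ 12.4 mm.
Precipitation = ε × PW = 0.62 × 12.4 = 7.7 mm.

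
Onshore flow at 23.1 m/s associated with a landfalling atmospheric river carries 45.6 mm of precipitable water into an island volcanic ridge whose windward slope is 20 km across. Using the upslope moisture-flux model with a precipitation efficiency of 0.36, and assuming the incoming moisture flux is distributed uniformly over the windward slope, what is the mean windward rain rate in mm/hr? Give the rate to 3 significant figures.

R ≈ 68.3 mm/hr

Incoming column moisture flux per unit ridge length: F = V × PW = 23.1 × 45.6 = 1053.36 mm·m/s.
Spread over the 20 km slope with efficiency ε = 0.36: R = ε·F/W = 0.36 × 1053.36 / 20000 m = 1.896e-02 mm/s.
R = 1.896e-02 × 3600 = 68.3 mm/hr.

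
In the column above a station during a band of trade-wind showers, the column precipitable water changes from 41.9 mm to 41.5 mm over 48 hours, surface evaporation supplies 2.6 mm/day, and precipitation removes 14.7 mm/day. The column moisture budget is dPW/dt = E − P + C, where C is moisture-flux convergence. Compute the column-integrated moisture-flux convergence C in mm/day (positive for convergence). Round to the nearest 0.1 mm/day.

dPW/dt = (41.5 − 41.9) mm / (48/24 day) = -0.200 mm/day.
C = dPW/dt − E + P = (-0.200) − 2.6 + 14.7 = 11.9 mm/day.

C ≈ 11.9 mm/day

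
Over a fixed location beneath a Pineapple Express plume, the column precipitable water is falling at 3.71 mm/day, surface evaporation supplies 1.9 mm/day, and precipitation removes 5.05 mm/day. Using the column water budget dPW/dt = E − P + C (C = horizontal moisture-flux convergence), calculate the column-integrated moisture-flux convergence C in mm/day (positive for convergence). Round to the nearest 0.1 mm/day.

C ≈ -0.6 mm/day

dPW/dt = -3.71 mm/day.
C = dPW/dt − E + P = (-3.71) − 1.9 + 5.05 = -0.6 mm/day.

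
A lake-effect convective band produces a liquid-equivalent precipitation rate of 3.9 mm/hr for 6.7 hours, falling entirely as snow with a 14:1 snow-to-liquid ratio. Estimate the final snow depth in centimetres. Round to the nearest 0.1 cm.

snow depth ≈ 36.6 cm

Liquid-equivalent depth = 3.9 × 6.7 = 26.13 mm.
Snow depth = 26.13 mm × 14 = 365.82 mm = 36.6 cm.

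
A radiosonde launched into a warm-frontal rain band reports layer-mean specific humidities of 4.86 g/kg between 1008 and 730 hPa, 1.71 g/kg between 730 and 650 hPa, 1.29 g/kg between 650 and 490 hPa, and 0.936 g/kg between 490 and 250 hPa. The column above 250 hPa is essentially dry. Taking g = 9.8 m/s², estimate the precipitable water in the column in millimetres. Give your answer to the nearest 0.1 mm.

Precipitable water is the column-integrated vapour mass per unit area: PW = (1/g) Σ q̄ Δp, with q in kg/kg and Δp in Pa (1 kg/m² of water = 1 mm).
Layer 1008–730 hPa: Δp = 278 hPa = 27800 Pa, q̄ = 0.00486 kg/kg → 0.00486 × 27800 / 9.8 = 13.79 mm
Layer 730–650 hPa: Δp = 80 hPa = 8000 Pa, q̄ = 0.00171 kg/kg → 0.00171 × 8000 / 9.8 = 1.40 mm
Layer 650–490 hPa: Δp = 160 hPa = 16000 Pa, q̄ = 0.00129 kg/kg → 0.00129 × 16000 / 9.8 = 2.11 mm
Layer 490–250 hPa: Δp = 240 hPa = 24000 Pa, q̄ = 0.000936 kg/kg → 0.000936 × 24000 / 9.8 = 2.29 mm
PW = 13.79 + 1.40 + 2.11 + 2.29 = 19.59 ≈ 19.6 mm.

PW ≈ 19.6 mm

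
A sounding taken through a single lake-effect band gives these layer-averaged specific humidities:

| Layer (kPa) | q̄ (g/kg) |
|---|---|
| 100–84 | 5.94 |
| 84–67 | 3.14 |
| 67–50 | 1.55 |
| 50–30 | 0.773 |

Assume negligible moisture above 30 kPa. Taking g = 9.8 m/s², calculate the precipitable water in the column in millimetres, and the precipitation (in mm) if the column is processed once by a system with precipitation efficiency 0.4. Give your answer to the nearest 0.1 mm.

Precipitable water is the column-integrated vapour mass per unit area: PW = (1/g) Σ q̄ Δp, with q in kg/kg and Δp in Pa (1 kg/m² of water = 1 mm).
Layer 100–84 kPa: Δp = 160 hPa = 16000 Pa, q̄ = 0.00594 kg/kg → 0.00594 × 16000 / 9.8 = 9.70 mm
Layer 84–67 kPa: Δp = 170 hPa = 17000 Pa, q̄ = 0.00314 kg/kg → 0.00314 × 17000 / 9.8 = 5.45 mm
Layer 67–50 kPa: Δp = 170 hPa = 17000 Pa, q̄ = 0.00155 kg/kg → 0.00155 × 17000 / 9.8 = 2.69 mm
Layer 50–30 kPa: Δp = 200 hPa = 20000 Pa, q̄ = 0.000773 kg/kg → 0.000773 × 20000 / 9.8 = 1.58 mm
PW = 9.70 + 5.45 + 2.69 + 1.58 = 19.42 ≈ 19.4 mm.
Precipitation = ε × PW = 0.4 × 19.4 = 7.8 mm.

PW ≈ 19.4 mm; precipitation ≈ 7.8 mm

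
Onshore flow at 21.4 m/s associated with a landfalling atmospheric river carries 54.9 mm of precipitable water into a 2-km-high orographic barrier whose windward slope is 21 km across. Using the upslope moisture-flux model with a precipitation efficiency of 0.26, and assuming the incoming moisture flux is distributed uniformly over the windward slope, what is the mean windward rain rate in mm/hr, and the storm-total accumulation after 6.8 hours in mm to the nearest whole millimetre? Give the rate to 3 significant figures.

Incoming column moisture flux per unit ridge length: F = V × PW = 21.4 × 54.9 = 1174.86 mm·m/s.
Spread over the 21 km slope with efficiency ε = 0.26: R = ε·F/W = 0.26 × 1174.86 / 21000 m = 1.455e-02 mm/s.
R = 1.455e-02 × 3600 = 52.4 mm/hr.
Over 6.8 h: total = 52.4 × 6.8 = 356.32 ≈ 356 mm.

R ≈ 52.4 mm/hr; total ≈ 356 mm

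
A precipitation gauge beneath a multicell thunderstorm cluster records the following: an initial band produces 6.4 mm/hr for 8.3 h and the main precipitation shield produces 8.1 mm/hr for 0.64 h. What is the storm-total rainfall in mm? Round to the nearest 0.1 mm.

Total = Σ Rᵢ Δtᵢ = 6.4 × 8.3 + 8.1 × 0.64
      = 53.12 + 5.184 = 58.3 mm.

total ≈ 58.3 mm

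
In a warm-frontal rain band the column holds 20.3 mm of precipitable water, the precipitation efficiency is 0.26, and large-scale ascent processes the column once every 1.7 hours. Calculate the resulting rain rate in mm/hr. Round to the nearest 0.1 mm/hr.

Each overturning extracts ε × PW = 0.26 × 20.3 = 5.278 mm.
Rate = ε·PW / τ = 5.278 / 1.7 h = 3.1 mm/hr.

R ≈ 3.1 mm/hr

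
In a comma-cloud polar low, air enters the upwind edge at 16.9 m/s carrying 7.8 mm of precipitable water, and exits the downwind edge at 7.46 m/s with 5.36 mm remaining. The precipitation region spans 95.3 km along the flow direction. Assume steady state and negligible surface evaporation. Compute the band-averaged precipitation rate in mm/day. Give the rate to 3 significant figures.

R ≈ 83.3 mm/day

Column moisture flux per unit crosswind length is F = V × PW.
Inflow: F_in = 16.9 × 7.8 = 131.82 mm·m/s
Outflow: F_out = 7.46 × 5.36 = 39.9856 mm·m/s
Steady-state rate R = (F_in − F_out)/L = (131.82 − 39.9856) / 95300 m = 9.636e-04 mm/s.
R = 9.636e-04 × 3600 × 24 = 83.3 mm/day.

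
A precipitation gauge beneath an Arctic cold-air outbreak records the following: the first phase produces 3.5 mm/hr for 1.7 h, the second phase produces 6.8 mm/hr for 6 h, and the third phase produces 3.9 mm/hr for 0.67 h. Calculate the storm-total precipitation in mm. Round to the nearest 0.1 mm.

total ≈ 49.4 mm

Total = Σ Rᵢ Δtᵢ = 3.5 × 1.7 + 6.8 × 6 + 3.9 × 0.67
      = 5.95 + 40.8 + 2.613 = 49.4 mm.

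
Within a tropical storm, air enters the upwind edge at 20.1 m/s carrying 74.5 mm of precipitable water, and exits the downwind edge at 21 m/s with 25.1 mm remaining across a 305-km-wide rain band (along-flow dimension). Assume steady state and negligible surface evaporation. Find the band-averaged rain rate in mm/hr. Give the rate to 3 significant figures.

R ≈ 11.5 mm/hr

Column moisture flux per unit crosswind length is F = V × PW.
Inflow: F_in = 20.1 × 74.5 = 1497.45 mm·m/s
Outflow: F_out = 21 × 25.1 = 527.1 mm·m/s
Steady-state rate R = (F_in − F_out)/L = (1497.45 − 527.1) / 305000 m = 3.181e-03 mm/s.
R = 3.181e-03 × 3600 = 11.5 mm/hr.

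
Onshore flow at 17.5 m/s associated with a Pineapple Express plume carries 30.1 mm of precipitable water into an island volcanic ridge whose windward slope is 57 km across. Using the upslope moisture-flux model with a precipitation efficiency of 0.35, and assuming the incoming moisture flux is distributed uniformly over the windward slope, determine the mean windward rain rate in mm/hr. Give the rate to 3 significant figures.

Incoming column moisture flux per unit ridge length: F = V × PW = 17.5 × 30.1 = 526.75 mm·m/s.
Spread over the 57 km slope with efficiency ε = 0.35: R = ε·F/W = 0.35 × 526.75 / 57000 m = 3.234e-03 mm/s.
R = 3.234e-03 × 3600 = 11.6 mm/hr.

R ≈ 11.6 mm/hr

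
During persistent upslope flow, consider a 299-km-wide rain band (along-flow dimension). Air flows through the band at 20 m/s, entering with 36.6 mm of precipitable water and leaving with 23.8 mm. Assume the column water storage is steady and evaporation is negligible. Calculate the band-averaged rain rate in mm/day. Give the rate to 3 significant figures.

R ≈ 74.0 mm/day

Column moisture flux per unit crosswind length is F = V × PW.
Inflow: F_in = 20 × 36.6 = 732 mm·m/s
Outflow: F_out = 20 × 23.8 = 476 mm·m/s
Steady-state rate R = (F_in − F_out)/L = (732 − 476) / 299000 m = 8.562e-04 mm/s.
R = 8.562e-04 × 3600 × 24 = 74.0 mm/day.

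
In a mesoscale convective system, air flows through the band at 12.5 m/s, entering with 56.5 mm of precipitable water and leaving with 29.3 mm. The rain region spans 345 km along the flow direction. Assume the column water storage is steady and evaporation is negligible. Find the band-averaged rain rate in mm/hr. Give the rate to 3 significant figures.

R ≈ 3.55 mm/hr

Column moisture flux per unit crosswind length is F = V × PW.
Inflow: F_in = 12.5 × 56.5 = 706.25 mm·m/s
Outflow: F_out = 12.5 × 29.3 = 366.25 mm·m/s
Steady-state rate R = (F_in − F_out)/L = (706.25 − 366.25) / 345000 m = 9.855e-04 mm/s.
R = 9.855e-04 × 3600 = 3.55 mm/hr.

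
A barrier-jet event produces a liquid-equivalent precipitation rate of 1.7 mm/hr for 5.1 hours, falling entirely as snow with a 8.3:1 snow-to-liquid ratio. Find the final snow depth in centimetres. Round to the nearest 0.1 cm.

snow depth ≈ 7.2 cm

Liquid-equivalent depth = 1.7 × 5.1 = 8.67 mm.
Snow depth = 8.67 mm × 8.3 = 71.961 mm = 7.2 cm.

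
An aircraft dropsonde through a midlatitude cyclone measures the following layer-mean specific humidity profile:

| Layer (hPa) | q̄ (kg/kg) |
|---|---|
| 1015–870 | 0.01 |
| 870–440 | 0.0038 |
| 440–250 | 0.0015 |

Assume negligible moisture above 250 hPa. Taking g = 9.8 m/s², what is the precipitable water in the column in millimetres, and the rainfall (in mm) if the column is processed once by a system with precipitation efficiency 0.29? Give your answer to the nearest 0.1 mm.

Precipitable water is the column-integrated vapour mass per unit area: PW = (1/g) Σ q̄ Δp, with q in kg/kg and Δp in Pa (1 kg/m² of water = 1 mm).
Layer 1015–870 hPa: Δp = 145 hPa = 14500 Pa, q̄ = 0.01 kg/kg → 0.01 × 14500 / 9.8 = 14.80 mm
Layer 870–440 hPa: Δp = 430 hPa = 43000 Pa, q̄ = 0.0038 kg/kg → 0.0038 × 43000 / 9.8 = 16.67 mm
Layer 440–250 hPa: Δp = 190 hPa = 19000 Pa, q̄ = 0.0015 kg/kg → 0.0015 × 19000 / 9.8 = 2.91 mm
PW = 14.80 + 16.67 + 2.91 = 34.38 ≈ 34.4 mm.
Rainfall = ε × PW = 0.29 × 34.4 = 10.0 mm.

PW ≈ 34.4 mm; rainfall ≈ 10.0 mm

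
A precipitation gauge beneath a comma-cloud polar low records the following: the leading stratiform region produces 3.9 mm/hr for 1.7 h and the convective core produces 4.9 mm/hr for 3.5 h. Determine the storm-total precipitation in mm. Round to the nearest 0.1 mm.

Total = Σ Rᵢ Δtᵢ = 3.9 × 1.7 + 4.9 × 3.5
      = 6.63 + 17.15 = 23.8 mm.

total ≈ 23.8 mm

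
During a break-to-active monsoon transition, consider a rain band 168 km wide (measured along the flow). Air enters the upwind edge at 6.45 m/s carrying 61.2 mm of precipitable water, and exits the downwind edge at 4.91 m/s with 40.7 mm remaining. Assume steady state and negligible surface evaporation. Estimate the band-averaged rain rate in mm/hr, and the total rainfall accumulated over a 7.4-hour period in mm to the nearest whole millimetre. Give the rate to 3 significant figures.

Column moisture flux per unit crosswind length is F = V × PW.
Inflow: F_in = 6.45 × 61.2 = 394.74 mm·m/s
Outflow: F_out = 4.91 × 40.7 = 199.837 mm·m/s
Steady-state rate R = (F_in − F_out)/L = (394.74 − 199.837) / 168000 m = 1.160e-03 mm/s.
R = 1.160e-03 × 3600 = 4.18 mm/hr.
Over 7.4 h: total = 4.18 × 7.4 = 30.932 ≈ 31 mm.

R ≈ 4.18 mm/hr; total ≈ 31 mm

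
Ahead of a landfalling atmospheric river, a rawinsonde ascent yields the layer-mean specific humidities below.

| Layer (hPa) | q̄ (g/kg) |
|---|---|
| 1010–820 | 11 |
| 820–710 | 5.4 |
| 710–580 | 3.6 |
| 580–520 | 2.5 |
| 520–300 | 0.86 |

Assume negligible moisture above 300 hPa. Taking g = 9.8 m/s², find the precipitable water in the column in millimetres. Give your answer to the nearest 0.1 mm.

PW ≈ 35.6 mm

Precipitable water is the column-integrated vapour mass per unit area: PW = (1/g) Σ q̄ Δp, with q in kg/kg and Δp in Pa (1 kg/m² of water = 1 mm).
Layer 1010–820 hPa: Δp = 190 hPa = 19000 Pa, q̄ = 0.011 kg/kg → 0.011 × 19000 / 9.8 = 21.33 mm
Layer 820–710 hPa: Δp = 110 hPa = 11000 Pa, q̄ = 0.0054 kg/kg → 0.0054 × 11000 / 9.8 = 6.06 mm
Layer 710–580 hPa: Δp = 130 hPa = 13000 Pa, q̄ = 0.0036 kg/kg → 0.0036 × 13000 / 9.8 = 4.78 mm
Layer 580–520 hPa: Δp = 60 hPa = 6000 Pa, q̄ = 0.0025 kg/kg → 0.0025 × 6000 / 9.8 = 1.53 mm
Layer 520–300 hPa: Δp = 220 hPa = 22000 Pa, q̄ = 0.00086 kg/kg → 0.00086 × 22000 / 9.8 = 1.93 mm
PW = 21.33 + 6.06 + 4.78 + 1.53 + 1.93 = 35.63 ≈ 35.6 mm.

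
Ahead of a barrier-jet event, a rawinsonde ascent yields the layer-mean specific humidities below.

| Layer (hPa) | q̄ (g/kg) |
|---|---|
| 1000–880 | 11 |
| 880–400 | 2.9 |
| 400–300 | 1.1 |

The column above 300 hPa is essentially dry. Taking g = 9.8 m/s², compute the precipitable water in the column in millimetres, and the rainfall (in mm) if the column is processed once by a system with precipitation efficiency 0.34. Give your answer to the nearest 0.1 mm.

Precipitable water is the column-integrated vapour mass per unit area: PW = (1/g) Σ q̄ Δp, with q in kg/kg and Δp in Pa (1 kg/m² of water = 1 mm).
Layer 1000–880 hPa: Δp = 120 hPa = 12000 Pa, q̄ = 0.011 kg/kg → 0.011 × 12000 / 9.8 = 13.47 mm
Layer 880–400 hPa: Δp = 480 hPa = 48000 Pa, q̄ = 0.0029 kg/kg → 0.0029 × 48000 / 9.8 = 14.20 mm
Layer 400–300 hPa: Δp = 100 hPa = 10000 Pa, q̄ = 0.0011 kg/kg → 0.0011 × 10000 / 9.8 = 1.12 mm
PW = 13.47 + 14.20 + 1.12 = 28.79 ≈ 28.8 mm.
Rainfall = ε × PW = 0.34 × 28.8 = 9.8 mm.

PW ≈ 28.8 mm; rainfall ≈ 9.8 mm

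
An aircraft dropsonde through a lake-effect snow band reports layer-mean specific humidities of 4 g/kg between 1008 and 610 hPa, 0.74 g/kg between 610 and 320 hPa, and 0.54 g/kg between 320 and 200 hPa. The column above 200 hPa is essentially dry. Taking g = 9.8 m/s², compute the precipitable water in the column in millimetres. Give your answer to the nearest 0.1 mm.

PW ≈ 19.1 mm

Precipitable water is the column-integrated vapour mass per unit area: PW = (1/g) Σ q̄ Δp, with q in kg/kg and Δp in Pa (1 kg/m² of water = 1 mm).
Layer 1008–610 hPa: Δp = 398 hPa = 39800 Pa, q̄ = 0.004 kg/kg → 0.004 × 39800 / 9.8 = 16.24 mm
Layer 610–320 hPa: Δp = 290 hPa = 29000 Pa, q̄ = 0.00074 kg/kg → 0.00074 × 29000 / 9.8 = 2.19 mm
Layer 320–200 hPa: Δp = 120 hPa = 12000 Pa, q̄ = 0.00054 kg/kg → 0.00054 × 12000 / 9.8 = 0.66 mm
PW = 16.24 + 2.19 + 0.66 = 19.09 ≈ 19.1 mm.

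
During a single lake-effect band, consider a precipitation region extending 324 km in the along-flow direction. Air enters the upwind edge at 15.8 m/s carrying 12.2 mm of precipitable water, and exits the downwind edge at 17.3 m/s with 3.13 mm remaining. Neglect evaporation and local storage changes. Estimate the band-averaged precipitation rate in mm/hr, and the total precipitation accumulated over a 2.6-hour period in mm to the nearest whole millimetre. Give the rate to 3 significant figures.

R ≈ 1.54 mm/hr; total ≈ 4 mm

Column moisture flux per unit crosswind length is F = V × PW.
Inflow: F_in = 15.8 × 12.2 = 192.76 mm·m/s
Outflow: F_out = 17.3 × 3.13 = 54.149 mm·m/s
Steady-state rate R = (F_in − F_out)/L = (192.76 − 54.149) / 324000 m = 4.278e-04 mm/s.
R = 4.278e-04 × 3600 = 1.54 mm/hr.
Over 2.6 h: total = 1.54 × 2.6 = 4.004 ≈ 4 mm.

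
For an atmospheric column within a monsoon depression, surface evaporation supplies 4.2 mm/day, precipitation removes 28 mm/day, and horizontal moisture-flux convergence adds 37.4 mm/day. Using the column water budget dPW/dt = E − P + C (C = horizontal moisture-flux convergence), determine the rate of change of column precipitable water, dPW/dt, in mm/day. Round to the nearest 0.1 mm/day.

dPW/dt = E − P + C = 4.2 − 28 + (37.4) = 13.6 mm/day.

dPW/dt ≈ 13.6 mm/day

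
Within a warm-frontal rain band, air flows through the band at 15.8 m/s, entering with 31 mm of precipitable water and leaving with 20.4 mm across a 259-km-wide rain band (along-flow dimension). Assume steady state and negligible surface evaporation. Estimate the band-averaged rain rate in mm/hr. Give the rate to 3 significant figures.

R ≈ 2.33 mm/hr

Column moisture flux per unit crosswind length is F = V × PW.
Inflow: F_in = 15.8 × 31 = 489.8 mm·m/s
Outflow: F_out = 15.8 × 20.4 = 322.32 mm·m/s
Steady-state rate R = (F_in − F_out)/L = (489.8 − 322.32) / 259000 m = 6.466e-04 mm/s.
R = 6.466e-04 × 3600 = 2.33 mm/hr.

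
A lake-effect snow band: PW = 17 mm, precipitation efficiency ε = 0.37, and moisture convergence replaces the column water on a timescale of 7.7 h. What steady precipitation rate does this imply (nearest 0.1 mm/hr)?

R ≈ 0.8 mm/hr

Each overturning extracts ε × PW = 0.37 × 17 = 6.29 mm.
Rate = ε·PW / τ = 6.29 / 7.7 h = 0.8 mm/hr.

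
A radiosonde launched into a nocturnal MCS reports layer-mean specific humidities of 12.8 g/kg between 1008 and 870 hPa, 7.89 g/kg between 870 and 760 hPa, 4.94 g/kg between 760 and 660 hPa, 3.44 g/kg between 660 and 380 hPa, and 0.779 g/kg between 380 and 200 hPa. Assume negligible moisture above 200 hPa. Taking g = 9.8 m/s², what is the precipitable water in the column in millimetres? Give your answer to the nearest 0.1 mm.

Precipitable water is the column-integrated vapour mass per unit area: PW = (1/g) Σ q̄ Δp, with q in kg/kg and Δp in Pa (1 kg/m² of water = 1 mm).
Layer 1008–870 hPa: Δp = 138 hPa = 13800 Pa, q̄ = 0.0128 kg/kg → 0.0128 × 13800 / 9.8 = 18.02 mm
Layer 870–760 hPa: Δp = 110 hPa = 11000 Pa, q̄ = 0.00789 kg/kg → 0.00789 × 11000 / 9.8 = 8.86 mm
Layer 760–660 hPa: Δp = 100 hPa = 10000 Pa, q̄ = 0.00494 kg/kg → 0.00494 × 10000 / 9.8 = 5.04 mm
Layer 660–380 hPa: Δp = 280 hPa = 28000 Pa, q̄ = 0.00344 kg/kg → 0.00344 × 28000 / 9.8 = 9.83 mm
Layer 380–200 hPa: Δp = 180 hPa = 18000 Pa, q̄ = 0.000779 kg/kg → 0.000779 × 18000 / 9.8 = 1.43 mm
PW = 18.02 + 8.86 + 5.04 + 9.83 + 1.43 = 43.18 ≈ 43.2 mm.

PW ≈ 43.2 mm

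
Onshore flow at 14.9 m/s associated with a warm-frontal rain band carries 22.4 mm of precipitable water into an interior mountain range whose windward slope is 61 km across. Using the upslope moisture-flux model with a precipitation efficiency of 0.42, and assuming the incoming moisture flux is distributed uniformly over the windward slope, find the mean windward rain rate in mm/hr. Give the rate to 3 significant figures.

R ≈ 8.27 mm/hr

Incoming column moisture flux per unit ridge length: F = V × PW = 14.9 × 22.4 = 333.76 mm·m/s.
Spread over the 61 km slope with efficiency ε = 0.42: R = ε·F/W = 0.42 × 333.76 / 61000 m = 2.298e-03 mm/s.
R = 2.298e-03 × 3600 = 8.27 mm/hr.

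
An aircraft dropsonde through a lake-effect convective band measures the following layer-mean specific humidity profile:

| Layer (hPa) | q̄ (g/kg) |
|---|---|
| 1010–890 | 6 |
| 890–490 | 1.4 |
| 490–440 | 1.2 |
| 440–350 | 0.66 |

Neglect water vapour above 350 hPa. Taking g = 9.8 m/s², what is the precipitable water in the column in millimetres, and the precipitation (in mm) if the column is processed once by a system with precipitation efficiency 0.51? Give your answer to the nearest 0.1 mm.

PW ≈ 14.3 mm; precipitation ≈ 7.3 mm

Precipitable water is the column-integrated vapour mass per unit area: PW = (1/g) Σ q̄ Δp, with q in kg/kg and Δp in Pa (1 kg/m² of water = 1 mm).
Layer 1010–890 hPa: Δp = 120 hPa = 12000 Pa, q̄ = 0.006 kg/kg → 0.006 × 12000 / 9.8 = 7.35 mm
Layer 890–490 hPa: Δp = 400 hPa = 40000 Pa, q̄ = 0.0014 kg/kg → 0.0014 × 40000 / 9.8 = 5.71 mm
Layer 490–440 hPa: Δp = 50 hPa = 5000 Pa, q̄ = 0.0012 kg/kg → 0.0012 × 5000 / 9.8 = 0.61 mm
Layer 440–350 hPa: Δp = 90 hPa = 9000 Pa, q̄ = 0.00066 kg/kg → 0.00066 × 9000 / 9.8 = 0.61 mm
PW = 7.35 + 5.71 + 0.61 + 0.61 = 14.28 ≈ 14.3 mm.
Precipitation = ε × PW = 0.51 × 14.3 = 7.3 mm.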